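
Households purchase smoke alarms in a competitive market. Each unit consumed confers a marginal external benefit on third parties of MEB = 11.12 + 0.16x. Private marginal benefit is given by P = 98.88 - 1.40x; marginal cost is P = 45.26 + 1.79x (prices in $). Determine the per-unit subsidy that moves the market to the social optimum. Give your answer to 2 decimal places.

Social marginal benefit = demand + MEB = 110.00 - 1.24x.
Set SMB = MC: 110.00 - 1.24x = 45.26 + 1.79x → x* = 21.3663.
The Pigouvian subsidy equals MEB at x*: 11.12 + 0.16×21.3663 = 14.5386.

subsidy = $14.54 per unit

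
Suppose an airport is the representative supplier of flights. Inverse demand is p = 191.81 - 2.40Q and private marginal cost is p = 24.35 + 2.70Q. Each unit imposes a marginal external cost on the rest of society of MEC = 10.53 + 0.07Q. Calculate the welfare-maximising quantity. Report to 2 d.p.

Q* = 30.35

Social marginal cost = private MC + MEC = 34.88 + 2.77Q.
Set SMC = demand: 34.88 + 2.77Q = 191.81 - 2.40Q → Q* = 30.3540.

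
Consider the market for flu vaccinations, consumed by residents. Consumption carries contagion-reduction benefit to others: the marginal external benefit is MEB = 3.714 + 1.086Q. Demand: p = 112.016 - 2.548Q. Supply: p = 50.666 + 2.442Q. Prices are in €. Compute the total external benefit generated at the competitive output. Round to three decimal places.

€127.740

Market equilibrium (private): 50.666 + 2.442Q = 112.016 - 2.548Q → Q_m = 12.2946.
Total external benefit = ∫₀^{Q_m} (3.714 + 1.086Q) dQ = 3.714×12.2946 + ½×1.086×12.2946² = 127.7405.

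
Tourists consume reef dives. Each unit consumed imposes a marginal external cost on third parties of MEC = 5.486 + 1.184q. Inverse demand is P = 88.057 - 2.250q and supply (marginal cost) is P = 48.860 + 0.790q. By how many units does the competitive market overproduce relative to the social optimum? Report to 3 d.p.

4.913 units

Market equilibrium (private): 48.860 + 0.790q = 88.057 - 2.250q → q_m = 12.8938.
Social marginal benefit = demand − MEC = 82.571 - 3.434q.
Set SMB = MC: 82.571 - 3.434q = 48.860 + 0.790q → q* = 7.9808.
Gap = |12.8938 − 7.9808| = 4.9130.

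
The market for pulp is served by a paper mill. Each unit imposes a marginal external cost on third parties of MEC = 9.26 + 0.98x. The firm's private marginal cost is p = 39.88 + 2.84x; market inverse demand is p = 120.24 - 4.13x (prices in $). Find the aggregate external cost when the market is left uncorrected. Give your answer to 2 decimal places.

$171.90

Market equilibrium (private): 39.88 + 2.84x = 120.24 - 4.13x → x_m = 11.5294.
Total external cost = ∫₀^{x_m} (9.26 + 0.98x) dx = 9.26×11.5294 + ½×0.98×11.5294² = 171.8965.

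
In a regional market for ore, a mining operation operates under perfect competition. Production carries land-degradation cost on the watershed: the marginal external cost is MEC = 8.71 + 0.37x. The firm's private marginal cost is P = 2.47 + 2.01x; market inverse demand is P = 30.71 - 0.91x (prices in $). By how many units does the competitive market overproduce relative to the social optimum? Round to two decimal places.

Market equilibrium (private): 2.47 + 2.01x = 30.71 - 0.91x → x_m = 9.6712.
Social marginal cost = private MC + MEC = 11.18 + 2.38x.
Set SMC = demand: 11.18 + 2.38x = 30.71 - 0.91x → x* = 5.9362.
Gap = |9.6712 − 5.9362| = 3.7350.

3.74 units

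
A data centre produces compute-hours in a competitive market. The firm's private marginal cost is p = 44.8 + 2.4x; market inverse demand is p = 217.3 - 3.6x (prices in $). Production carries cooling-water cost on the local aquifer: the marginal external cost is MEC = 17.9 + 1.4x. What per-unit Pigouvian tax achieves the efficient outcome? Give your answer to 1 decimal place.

tax = $47.1 per unit

Social marginal cost = private MC + MEC = 62.7 + 3.8x.
Set SMC = demand: 62.7 + 3.8x = 217.3 - 3.6x → x* = 20.8919.
The Pigouvian tax equals MEC at x*: 17.9 + 1.4×20.8919 = 47.1487.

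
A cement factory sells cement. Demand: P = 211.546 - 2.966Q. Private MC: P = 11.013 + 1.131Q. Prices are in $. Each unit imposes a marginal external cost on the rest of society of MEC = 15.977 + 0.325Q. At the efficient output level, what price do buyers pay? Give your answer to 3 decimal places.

Social marginal cost = private MC + MEC = 26.990 + 1.456Q.
Set SMC = demand: 26.990 + 1.456Q = 211.546 - 2.966Q → Q* = 41.7359.
Consumer price on the demand curve at Q*: 211.546 − 2.966×41.7359 = 87.7573.

P = $87.757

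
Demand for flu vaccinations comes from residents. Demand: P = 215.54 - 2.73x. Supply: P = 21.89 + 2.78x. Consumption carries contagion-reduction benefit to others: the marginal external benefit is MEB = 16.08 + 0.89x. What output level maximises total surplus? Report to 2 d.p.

x* = 45.40

Social marginal benefit = demand + MEB = 231.62 - 1.84x.
Set SMB = MC: 231.62 - 1.84x = 21.89 + 2.78x → x* = 45.3961.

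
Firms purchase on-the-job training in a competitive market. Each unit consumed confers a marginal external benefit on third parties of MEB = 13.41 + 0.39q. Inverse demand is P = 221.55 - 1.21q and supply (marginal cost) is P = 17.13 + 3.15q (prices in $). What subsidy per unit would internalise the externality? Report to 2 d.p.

Social marginal benefit = demand + MEB = 234.96 - 0.82q.
Set SMB = MC: 234.96 - 0.82q = 17.13 + 3.15q → q* = 54.8690.
The Pigouvian subsidy equals MEB at q*: 13.41 + 0.39×54.8690 = 34.8089.

subsidy = $34.81 per unit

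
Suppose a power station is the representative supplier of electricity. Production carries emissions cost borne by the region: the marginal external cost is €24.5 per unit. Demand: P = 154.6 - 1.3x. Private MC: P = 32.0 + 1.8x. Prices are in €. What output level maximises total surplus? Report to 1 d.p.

x* = 31.6

Social marginal cost = private MC + MEC = 56.5 + 1.8x.
Set SMC = demand: 56.5 + 1.8x = 154.6 - 1.3x → x* = 31.6452.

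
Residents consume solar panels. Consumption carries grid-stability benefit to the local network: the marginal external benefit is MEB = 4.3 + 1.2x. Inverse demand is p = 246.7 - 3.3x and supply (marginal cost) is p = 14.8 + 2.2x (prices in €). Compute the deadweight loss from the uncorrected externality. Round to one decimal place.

DWL = €350.4

Market equilibrium (private): 14.8 + 2.2x = 246.7 - 3.3x → x_m = 42.1636.
Social marginal benefit = demand + MEB = 251.0 - 2.1x.
Set SMB = MC: 251.0 - 2.1x = 14.8 + 2.2x → x* = 54.9302.
The loss is the area between SMB and MC from x* to x_m; with linear curves that's a triangle of height MEB(x_m).
DWL = ½ × 12.7666 × 54.8964 = 350.4202.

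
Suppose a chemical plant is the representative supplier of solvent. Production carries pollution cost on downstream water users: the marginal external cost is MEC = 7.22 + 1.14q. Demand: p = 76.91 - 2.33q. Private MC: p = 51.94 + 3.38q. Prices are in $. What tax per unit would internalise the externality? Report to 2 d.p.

Social marginal cost = private MC + MEC = 59.16 + 4.52q.
Set SMC = demand: 59.16 + 4.52q = 76.91 - 2.33q → q* = 2.5912.
The Pigouvian tax equals MEC at q*: 7.22 + 1.14×2.5912 = 10.1740.

tax = $10.17 per unit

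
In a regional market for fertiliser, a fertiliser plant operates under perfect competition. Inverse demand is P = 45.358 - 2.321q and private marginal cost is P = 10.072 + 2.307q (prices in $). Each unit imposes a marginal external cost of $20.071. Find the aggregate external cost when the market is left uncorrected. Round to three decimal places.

Market equilibrium (private): 10.072 + 2.307q = 45.358 - 2.321q → q_m = 7.6245.
Total external cost = MEC × q_m = 20.071 × 7.6245 = 153.0313.

$153.031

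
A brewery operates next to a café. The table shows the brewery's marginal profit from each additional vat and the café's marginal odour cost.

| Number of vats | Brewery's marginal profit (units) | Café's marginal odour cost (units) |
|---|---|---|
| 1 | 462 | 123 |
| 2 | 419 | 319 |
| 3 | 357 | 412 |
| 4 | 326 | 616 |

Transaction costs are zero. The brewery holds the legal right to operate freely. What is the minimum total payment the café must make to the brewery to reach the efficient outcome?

683

Left alone the brewery would choose level 4 (marginal profit stays positive).
Efficient level: k* = 2 (marginal profit ≥ marginal odour cost through 2).
The café must at least cover the brewery's forgone profit from cutting 4→2: 357 + 326 = 683.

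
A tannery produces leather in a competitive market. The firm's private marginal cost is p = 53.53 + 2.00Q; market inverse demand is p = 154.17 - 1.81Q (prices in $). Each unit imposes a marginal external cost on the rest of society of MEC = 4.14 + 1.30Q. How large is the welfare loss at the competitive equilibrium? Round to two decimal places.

Market equilibrium (private): 53.53 + 2.00Q = 154.17 - 1.81Q → Q_m = 26.4147.
Social marginal cost = private MC + MEC = 57.67 + 3.30Q.
Set SMC = demand: 57.67 + 3.30Q = 154.17 - 1.81Q → Q* = 18.8845.
Between Q* and Q_m the wedge SMC − demand runs linearly from 0 to MEC(Q_m), so the loss is a triangle.
DWL = ½ × 7.5302 × 38.4791 = 144.8777.

DWL = $144.88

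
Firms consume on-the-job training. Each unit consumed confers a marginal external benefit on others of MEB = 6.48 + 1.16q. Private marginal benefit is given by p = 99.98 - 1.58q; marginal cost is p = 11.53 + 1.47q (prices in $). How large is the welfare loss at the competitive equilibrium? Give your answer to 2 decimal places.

DWL = $425.82

Market equilibrium (private): 11.53 + 1.47q = 99.98 - 1.58q → q_m = 29.0000.
Social marginal benefit = demand + MEB = 106.46 - 0.42q.
Set SMB = MC: 106.46 - 0.42q = 11.53 + 1.47q → q* = 50.2275.
Between q* and q_m the wedge SMB − MC runs linearly from 0 to MEB(q_m), so the loss is a triangle.
DWL = ½ × 21.2275 × 40.1200 = 425.8237.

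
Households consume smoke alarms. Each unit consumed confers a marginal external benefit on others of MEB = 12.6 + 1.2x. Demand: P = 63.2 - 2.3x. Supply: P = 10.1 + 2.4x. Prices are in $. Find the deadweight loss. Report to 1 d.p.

DWL = $97.7

Market equilibrium (private): 10.1 + 2.4x = 63.2 - 2.3x → x_m = 11.2979.
Social marginal benefit = demand + MEB = 75.8 - 1.1x.
Set SMB = MC: 75.8 - 1.1x = 10.1 + 2.4x → x* = 18.7714.
Height of the DWL triangle at x_m is SMB(x_m) − MC(x_m) = MEB(x_m) = 26.1574.
DWL = ½ × 7.4735 × 26.1574 = 97.7437.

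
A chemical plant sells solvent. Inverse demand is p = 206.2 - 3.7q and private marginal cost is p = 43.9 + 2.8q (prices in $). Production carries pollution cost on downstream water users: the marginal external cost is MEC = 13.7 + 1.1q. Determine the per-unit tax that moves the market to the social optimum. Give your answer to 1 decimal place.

tax = $35.2 per unit

Social marginal cost = private MC + MEC = 57.6 + 3.9q.
Set SMC = demand: 57.6 + 3.9q = 206.2 - 3.7q → q* = 19.5526.
The Pigouvian tax equals MEC at q*: 13.7 + 1.1×19.5526 = 35.2079.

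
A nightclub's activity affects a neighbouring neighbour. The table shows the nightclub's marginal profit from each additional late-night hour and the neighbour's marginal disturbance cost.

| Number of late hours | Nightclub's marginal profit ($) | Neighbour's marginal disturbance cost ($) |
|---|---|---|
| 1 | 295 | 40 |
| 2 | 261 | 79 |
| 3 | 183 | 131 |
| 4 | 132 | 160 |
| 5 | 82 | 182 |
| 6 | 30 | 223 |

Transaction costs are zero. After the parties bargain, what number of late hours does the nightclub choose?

Bargaining reaches the level where marginal profit last exceeds marginal disturbance cost.
That holds through level 3 (183 ≥ 131) but not at 4 (132 < 160).

3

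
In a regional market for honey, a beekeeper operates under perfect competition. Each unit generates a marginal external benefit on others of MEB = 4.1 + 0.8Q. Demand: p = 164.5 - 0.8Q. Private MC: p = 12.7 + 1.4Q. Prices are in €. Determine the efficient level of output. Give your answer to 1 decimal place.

Social marginal cost = private MC − MEB = 8.6 + 0.6Q.
Set SMC = demand: 8.6 + 0.6Q = 164.5 - 0.8Q → Q* = 111.3571.

Q* = 111.4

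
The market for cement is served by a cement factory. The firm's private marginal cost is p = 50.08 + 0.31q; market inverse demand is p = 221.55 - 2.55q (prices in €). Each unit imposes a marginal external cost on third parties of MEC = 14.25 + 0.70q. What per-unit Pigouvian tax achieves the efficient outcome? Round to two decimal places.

Social marginal cost = private MC + MEC = 64.33 + 1.01q.
Set SMC = demand: 64.33 + 1.01q = 221.55 - 2.55q → q* = 44.1629.
The Pigouvian tax equals MEC at q*: 14.25 + 0.70×44.1629 = 45.1640.

tax = €45.16 per unit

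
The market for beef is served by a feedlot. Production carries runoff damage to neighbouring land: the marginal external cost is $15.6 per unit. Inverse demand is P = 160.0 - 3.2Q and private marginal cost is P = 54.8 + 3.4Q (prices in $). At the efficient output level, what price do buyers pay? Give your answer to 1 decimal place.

P = $116.6

Social marginal cost = private MC + MEC = 70.4 + 3.4Q.
Set SMC = demand: 70.4 + 3.4Q = 160.0 - 3.2Q → Q* = 13.5758.
Consumer price on the demand curve at Q*: 160.0 − 3.2×13.5758 = 116.5574.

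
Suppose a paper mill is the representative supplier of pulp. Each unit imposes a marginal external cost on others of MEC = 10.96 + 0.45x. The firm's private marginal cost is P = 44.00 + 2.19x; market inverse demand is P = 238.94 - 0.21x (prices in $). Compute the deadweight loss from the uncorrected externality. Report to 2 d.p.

DWL = $396.02

Market equilibrium (private): 44.00 + 2.19x = 238.94 - 0.21x → x_m = 81.2250.
Social marginal cost = private MC + MEC = 54.96 + 2.64x.
Set SMC = demand: 54.96 + 2.64x = 238.94 - 0.21x → x* = 64.5544.
Height of the DWL triangle at x_m is SMC(x_m) − demand(x_m) = MEC(x_m) = 47.5113.
DWL = ½ × 16.6706 × 47.5113 = 396.0209.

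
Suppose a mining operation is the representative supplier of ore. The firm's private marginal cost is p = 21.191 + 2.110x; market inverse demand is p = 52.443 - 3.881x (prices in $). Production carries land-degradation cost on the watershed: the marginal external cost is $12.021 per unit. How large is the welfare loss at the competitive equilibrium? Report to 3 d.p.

DWL = $12.060

Market equilibrium (private): 21.191 + 2.110x = 52.443 - 3.881x → x_m = 5.2165.
Social marginal cost = private MC + MEC = 33.212 + 2.110x.
Set SMC = demand: 33.212 + 2.110x = 52.443 - 3.881x → x* = 3.2100.
Between x* and x_m the wedge SMC − demand runs linearly from 0 to MEC(x_m), so the loss is a triangle.
DWL = ½ × 2.0065 × 12.0210 = 12.0601.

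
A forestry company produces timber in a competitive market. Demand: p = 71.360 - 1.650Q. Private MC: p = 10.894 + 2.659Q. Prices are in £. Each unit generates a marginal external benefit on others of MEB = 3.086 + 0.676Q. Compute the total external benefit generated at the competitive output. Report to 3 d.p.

£109.860

Market equilibrium (private): 10.894 + 2.659Q = 71.360 - 1.650Q → Q_m = 14.0325.
Total external benefit = ∫₀^{Q_m} (3.086 + 0.676Q) dQ = 3.086×14.0325 + ½×0.676×14.0325² = 109.8602.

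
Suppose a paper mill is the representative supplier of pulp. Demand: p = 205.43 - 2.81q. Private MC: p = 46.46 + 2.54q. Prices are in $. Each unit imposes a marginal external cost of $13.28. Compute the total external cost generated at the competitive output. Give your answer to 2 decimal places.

$394.60

Market equilibrium (private): 46.46 + 2.54q = 205.43 - 2.81q → q_m = 29.7140.
Total external cost = MEC × q_m = 13.28 × 29.7140 = 394.6019.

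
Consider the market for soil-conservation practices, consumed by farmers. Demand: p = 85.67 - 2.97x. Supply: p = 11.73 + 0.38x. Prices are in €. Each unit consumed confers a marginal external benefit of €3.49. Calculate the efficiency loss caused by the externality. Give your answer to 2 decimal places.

DWL = €1.82

Market equilibrium (private): 11.73 + 0.38x = 85.67 - 2.97x → x_m = 22.0716.
Social marginal benefit = demand + MEB = 89.16 - 2.97x.
Set SMB = MC: 89.16 - 2.97x = 11.73 + 0.38x → x* = 23.1134.
Between x* and x_m the wedge SMB − MC runs linearly from 0 to MEB(x_m), so the loss is a triangle.
DWL = ½ × 1.0418 × 3.4900 = 1.8179.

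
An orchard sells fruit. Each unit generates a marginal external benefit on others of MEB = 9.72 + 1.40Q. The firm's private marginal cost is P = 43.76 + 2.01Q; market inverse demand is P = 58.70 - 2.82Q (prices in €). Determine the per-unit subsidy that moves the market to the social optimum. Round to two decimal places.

subsidy = €19.79 per unit

Social marginal cost = private MC − MEB = 34.04 + 0.61Q.
Set SMC = demand: 34.04 + 0.61Q = 58.70 - 2.82Q → Q* = 7.1895.
The Pigouvian subsidy equals MEB at Q*: 9.72 + 1.40×7.1895 = 19.7853.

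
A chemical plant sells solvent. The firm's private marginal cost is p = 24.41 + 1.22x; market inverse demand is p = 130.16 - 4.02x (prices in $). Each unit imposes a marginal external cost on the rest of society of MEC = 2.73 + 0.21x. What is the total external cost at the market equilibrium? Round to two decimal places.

$97.86

Market equilibrium (private): 24.41 + 1.22x = 130.16 - 4.02x → x_m = 20.1813.
Total external cost = ∫₀^{x_m} (2.73 + 0.21x) dx = 2.73×20.1813 + ½×0.21×20.1813² = 97.8599.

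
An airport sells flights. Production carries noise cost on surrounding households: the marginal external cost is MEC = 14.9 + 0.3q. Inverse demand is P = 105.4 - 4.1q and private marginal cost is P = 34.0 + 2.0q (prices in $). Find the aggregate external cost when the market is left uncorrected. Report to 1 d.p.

Market equilibrium (private): 34.0 + 2.0q = 105.4 - 4.1q → q_m = 11.7049.
Total external cost = ∫₀^{q_m} (14.9 + 0.3q) dq = 14.9×11.7049 + ½×0.3×11.7049² = 194.9537.

$195.0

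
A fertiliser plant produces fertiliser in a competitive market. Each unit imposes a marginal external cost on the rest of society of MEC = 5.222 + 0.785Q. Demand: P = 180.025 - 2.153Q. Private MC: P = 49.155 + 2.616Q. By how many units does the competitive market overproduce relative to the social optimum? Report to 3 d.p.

Market equilibrium (private): 49.155 + 2.616Q = 180.025 - 2.153Q → Q_m = 27.4418.
Social marginal cost = private MC + MEC = 54.377 + 3.401Q.
Set SMC = demand: 54.377 + 3.401Q = 180.025 - 2.153Q → Q* = 22.6230.
Gap = |27.4418 − 22.6230| = 4.8188.

4.819 units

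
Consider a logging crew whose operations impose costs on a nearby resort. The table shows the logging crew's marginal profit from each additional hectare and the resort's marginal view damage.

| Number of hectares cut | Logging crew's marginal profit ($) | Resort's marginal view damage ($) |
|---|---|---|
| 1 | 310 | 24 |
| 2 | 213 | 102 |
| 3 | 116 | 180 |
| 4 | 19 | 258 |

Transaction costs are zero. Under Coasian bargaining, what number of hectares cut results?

2

Bargaining reaches the level where marginal profit last exceeds marginal view damage.
That holds through level 2 (213 ≥ 102) but not at 3 (116 < 180).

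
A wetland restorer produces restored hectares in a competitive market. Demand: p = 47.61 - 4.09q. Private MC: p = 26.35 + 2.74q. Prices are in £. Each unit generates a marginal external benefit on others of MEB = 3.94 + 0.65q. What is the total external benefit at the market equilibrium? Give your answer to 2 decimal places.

£15.41

Market equilibrium (private): 26.35 + 2.74q = 47.61 - 4.09q → q_m = 3.1127.
Total external benefit = ∫₀^{q_m} (3.94 + 0.65q) dq = 3.94×3.1127 + ½×0.65×3.1127² = 15.4129.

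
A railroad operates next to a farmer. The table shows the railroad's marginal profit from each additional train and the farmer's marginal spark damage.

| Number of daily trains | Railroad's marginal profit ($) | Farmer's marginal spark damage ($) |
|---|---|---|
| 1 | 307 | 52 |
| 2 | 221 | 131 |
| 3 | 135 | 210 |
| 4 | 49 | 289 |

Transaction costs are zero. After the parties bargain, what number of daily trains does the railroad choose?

Bargaining reaches the level where marginal profit last exceeds marginal spark damage.
That holds through level 2 (221 ≥ 131) but not at 3 (135 < 210).

2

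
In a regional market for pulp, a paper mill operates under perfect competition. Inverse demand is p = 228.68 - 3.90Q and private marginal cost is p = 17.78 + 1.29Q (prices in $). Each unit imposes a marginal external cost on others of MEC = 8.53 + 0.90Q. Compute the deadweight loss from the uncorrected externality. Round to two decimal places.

DWL = $167.01

Market equilibrium (private): 17.78 + 1.29Q = 228.68 - 3.90Q → Q_m = 40.6358.
Social marginal cost = private MC + MEC = 26.31 + 2.19Q.
Set SMC = demand: 26.31 + 2.19Q = 228.68 - 3.90Q → Q* = 33.2299.
Between Q* and Q_m the wedge SMC − demand runs linearly from 0 to MEC(Q_m), so the loss is a triangle.
DWL = ½ × 7.4059 × 45.1023 = 167.0116.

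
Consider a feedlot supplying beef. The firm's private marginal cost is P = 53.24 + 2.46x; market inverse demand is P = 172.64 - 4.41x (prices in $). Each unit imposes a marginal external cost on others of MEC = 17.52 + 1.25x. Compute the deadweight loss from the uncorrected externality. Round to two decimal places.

DWL = $94.84

Market equilibrium (private): 53.24 + 2.46x = 172.64 - 4.41x → x_m = 17.3799.
Social marginal cost = private MC + MEC = 70.76 + 3.71x.
Set SMC = demand: 70.76 + 3.71x = 172.64 - 4.41x → x* = 12.5468.
The loss is the area between SMC and demand from x* to x_m; with linear curves that's a triangle of height MEC(x_m).
DWL = ½ × 4.8331 × 39.2449 = 94.8373.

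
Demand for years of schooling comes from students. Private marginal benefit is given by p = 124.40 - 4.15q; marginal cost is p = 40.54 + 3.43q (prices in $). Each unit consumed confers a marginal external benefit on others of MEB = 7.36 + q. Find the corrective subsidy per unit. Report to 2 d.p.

Social marginal benefit = demand + MEB = 131.76 - 3.15q.
Set SMB = MC: 131.76 - 3.15q = 40.54 + 3.43q → q* = 13.8632.
The Pigouvian subsidy equals MEB at q*: 7.36 + 1.00×13.8632 = 21.2232.

subsidy = $21.22 per unit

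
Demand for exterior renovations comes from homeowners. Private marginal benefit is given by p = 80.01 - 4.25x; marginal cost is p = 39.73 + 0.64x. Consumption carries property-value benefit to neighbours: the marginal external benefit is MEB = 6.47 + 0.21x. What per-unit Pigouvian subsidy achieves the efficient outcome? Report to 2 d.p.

subsidy = 8.57 per unit

Social marginal benefit = demand + MEB = 86.48 - 4.04x.
Set SMB = MC: 86.48 - 4.04x = 39.73 + 0.64x → x* = 9.9893.
The Pigouvian subsidy equals MEB at x*: 6.47 + 0.21×9.9893 = 8.5678.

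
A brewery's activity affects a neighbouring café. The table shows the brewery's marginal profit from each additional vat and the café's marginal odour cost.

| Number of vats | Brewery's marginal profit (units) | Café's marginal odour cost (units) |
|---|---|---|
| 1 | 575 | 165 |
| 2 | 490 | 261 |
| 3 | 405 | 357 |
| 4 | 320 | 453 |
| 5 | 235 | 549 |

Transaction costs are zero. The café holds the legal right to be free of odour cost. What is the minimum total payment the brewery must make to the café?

Efficient level: marginal profit ≥ marginal odour cost through level 3, so k* = 3.
With the café holding the right, the brewery must at least compensate total damage at k*: 165 + 261 + 357 = 783.

783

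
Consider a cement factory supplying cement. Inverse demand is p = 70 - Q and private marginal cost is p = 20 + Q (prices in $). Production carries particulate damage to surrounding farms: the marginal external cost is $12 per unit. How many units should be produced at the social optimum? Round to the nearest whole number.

Social marginal cost = private MC + MEC = 32 + Q.
Set SMC = demand: 32 + Q = 70 - Q → Q* = 19.0000.

Q* = 19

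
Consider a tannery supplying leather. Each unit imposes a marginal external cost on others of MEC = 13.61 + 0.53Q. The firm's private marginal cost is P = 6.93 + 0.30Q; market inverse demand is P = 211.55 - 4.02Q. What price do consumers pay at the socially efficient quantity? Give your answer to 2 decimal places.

P = 53.23

Social marginal cost = private MC + MEC = 20.54 + 0.83Q.
Set SMC = demand: 20.54 + 0.83Q = 211.55 - 4.02Q → Q* = 39.3835.
Consumer price on the demand curve at Q*: 211.55 − 4.02×39.3835 = 53.2283.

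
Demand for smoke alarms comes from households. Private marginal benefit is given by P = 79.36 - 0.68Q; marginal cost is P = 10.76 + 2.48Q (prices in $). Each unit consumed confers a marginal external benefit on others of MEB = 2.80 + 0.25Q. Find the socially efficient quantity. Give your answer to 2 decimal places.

Q* = 24.54

Social marginal benefit = demand + MEB = 82.16 - 0.43Q.
Set SMB = MC: 82.16 - 0.43Q = 10.76 + 2.48Q → Q* = 24.5361.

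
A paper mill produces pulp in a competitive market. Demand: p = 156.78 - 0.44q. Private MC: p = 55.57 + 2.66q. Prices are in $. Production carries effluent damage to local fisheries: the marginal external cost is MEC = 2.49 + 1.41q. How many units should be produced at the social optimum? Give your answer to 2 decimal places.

q* = 21.89

Social marginal cost = private MC + MEC = 58.06 + 4.07q.
Set SMC = demand: 58.06 + 4.07q = 156.78 - 0.44q → q* = 21.8891.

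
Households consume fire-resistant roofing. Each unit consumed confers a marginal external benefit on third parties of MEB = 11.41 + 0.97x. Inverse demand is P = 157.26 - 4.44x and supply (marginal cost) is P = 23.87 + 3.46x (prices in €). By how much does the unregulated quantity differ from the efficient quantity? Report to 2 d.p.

4.01 units

Market equilibrium (private): 23.87 + 3.46x = 157.26 - 4.44x → x_m = 16.8848.
Social marginal benefit = demand + MEB = 168.67 - 3.47x.
Set SMB = MC: 168.67 - 3.47x = 23.87 + 3.46x → x* = 20.8947.
Gap = |16.8848 − 20.8947| = 4.0099.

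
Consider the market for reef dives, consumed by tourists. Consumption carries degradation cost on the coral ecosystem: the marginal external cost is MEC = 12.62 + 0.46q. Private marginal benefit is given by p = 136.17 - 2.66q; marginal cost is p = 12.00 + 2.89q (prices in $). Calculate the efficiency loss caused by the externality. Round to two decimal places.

DWL = $43.67

Market equilibrium (private): 12.00 + 2.89q = 136.17 - 2.66q → q_m = 22.3730.
Social marginal benefit = demand − MEC = 123.55 - 3.12q.
Set SMB = MC: 123.55 - 3.12q = 12.00 + 2.89q → q* = 18.5607.
Height of the DWL triangle at q_m is MC(q_m) − SMB(q_m) = MEC(q_m) = 22.9116.
DWL = ½ × 3.8123 × 22.9116 = 43.6729.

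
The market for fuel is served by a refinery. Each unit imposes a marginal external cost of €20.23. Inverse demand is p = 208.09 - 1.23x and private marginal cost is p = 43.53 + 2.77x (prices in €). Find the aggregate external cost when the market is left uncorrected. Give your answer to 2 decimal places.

€832.26

Market equilibrium (private): 43.53 + 2.77x = 208.09 - 1.23x → x_m = 41.1400.
Total external cost = MEC × x_m = 20.23 × 41.1400 = 832.2622.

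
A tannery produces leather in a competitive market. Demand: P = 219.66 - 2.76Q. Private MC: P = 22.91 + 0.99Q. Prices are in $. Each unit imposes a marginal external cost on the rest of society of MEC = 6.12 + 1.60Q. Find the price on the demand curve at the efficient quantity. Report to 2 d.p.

P = $121.32

Social marginal cost = private MC + MEC = 29.03 + 2.59Q.
Set SMC = demand: 29.03 + 2.59Q = 219.66 - 2.76Q → Q* = 35.6318.
Consumer price on the demand curve at Q*: 219.66 − 2.76×35.6318 = 121.3162.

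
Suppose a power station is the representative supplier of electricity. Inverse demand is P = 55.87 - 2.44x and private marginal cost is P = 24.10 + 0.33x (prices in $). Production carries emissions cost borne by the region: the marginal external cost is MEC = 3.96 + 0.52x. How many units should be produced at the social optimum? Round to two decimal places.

x* = 8.45

Social marginal cost = private MC + MEC = 28.06 + 0.85x.
Set SMC = demand: 28.06 + 0.85x = 55.87 - 2.44x → x* = 8.4529.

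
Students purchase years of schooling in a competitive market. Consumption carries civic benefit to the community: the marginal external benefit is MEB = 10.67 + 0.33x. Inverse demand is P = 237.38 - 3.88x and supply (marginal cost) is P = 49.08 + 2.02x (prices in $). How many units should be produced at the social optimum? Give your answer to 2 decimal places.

Social marginal benefit = demand + MEB = 248.05 - 3.55x.
Set SMB = MC: 248.05 - 3.55x = 49.08 + 2.02x → x* = 35.7217.

x* = 35.72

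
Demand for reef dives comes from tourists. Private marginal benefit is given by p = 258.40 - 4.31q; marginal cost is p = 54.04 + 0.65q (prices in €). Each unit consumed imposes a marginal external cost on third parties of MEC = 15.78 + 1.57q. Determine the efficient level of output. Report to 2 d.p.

Social marginal benefit = demand − MEC = 242.62 - 5.88q.
Set SMB = MC: 242.62 - 5.88q = 54.04 + 0.65q → q* = 28.8790.

q* = 28.88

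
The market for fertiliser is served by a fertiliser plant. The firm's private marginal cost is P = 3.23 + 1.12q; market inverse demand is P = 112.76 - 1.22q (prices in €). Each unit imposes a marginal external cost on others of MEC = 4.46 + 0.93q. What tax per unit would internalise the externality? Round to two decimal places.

tax = €34.34 per unit

Social marginal cost = private MC + MEC = 7.69 + 2.05q.
Set SMC = demand: 7.69 + 2.05q = 112.76 - 1.22q → q* = 32.1315.
The Pigouvian tax equals MEC at q*: 4.46 + 0.93×32.1315 = 34.3423.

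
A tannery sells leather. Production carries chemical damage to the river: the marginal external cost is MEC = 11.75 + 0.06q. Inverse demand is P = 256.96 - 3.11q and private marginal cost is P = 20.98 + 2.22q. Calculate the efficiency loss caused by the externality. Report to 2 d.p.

Market equilibrium (private): 20.98 + 2.22q = 256.96 - 3.11q → q_m = 44.2739.
Social marginal cost = private MC + MEC = 32.73 + 2.28q.
Set SMC = demand: 32.73 + 2.28q = 256.96 - 3.11q → q* = 41.6011.
The loss is the area between SMC and demand from q* to q_m; with linear curves that's a triangle of height MEC(q_m).
DWL = ½ × 2.6728 × 14.4064 = 19.2527.

DWL = 19.25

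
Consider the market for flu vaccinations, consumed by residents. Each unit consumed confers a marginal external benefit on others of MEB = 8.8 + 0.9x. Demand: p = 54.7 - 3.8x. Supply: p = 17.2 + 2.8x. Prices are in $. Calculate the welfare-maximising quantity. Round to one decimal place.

Social marginal benefit = demand + MEB = 63.5 - 2.9x.
Set SMB = MC: 63.5 - 2.9x = 17.2 + 2.8x → x* = 8.1228.

x* = 8.1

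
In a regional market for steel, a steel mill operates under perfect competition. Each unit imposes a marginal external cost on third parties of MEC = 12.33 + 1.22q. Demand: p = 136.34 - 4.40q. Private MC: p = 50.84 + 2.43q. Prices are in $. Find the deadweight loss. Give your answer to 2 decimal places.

Market equilibrium (private): 50.84 + 2.43q = 136.34 - 4.40q → q_m = 12.5183.
Social marginal cost = private MC + MEC = 63.17 + 3.65q.
Set SMC = demand: 63.17 + 3.65q = 136.34 - 4.40q → q* = 9.0894.
The welfare-loss triangle has base |q_m − q*| and height MEC(q_m) (the vertical gap between SMC and demand is zero at q* and MEC at q_m).
DWL = ½ × 3.4289 × 27.6023 = 47.3228.

DWL = $47.32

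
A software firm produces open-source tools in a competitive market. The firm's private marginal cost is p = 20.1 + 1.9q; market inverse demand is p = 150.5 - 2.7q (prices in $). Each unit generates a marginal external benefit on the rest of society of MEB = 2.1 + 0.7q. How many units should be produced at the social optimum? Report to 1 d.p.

q* = 34.0

Social marginal cost = private MC − MEB = 18.0 + 1.2q.
Set SMC = demand: 18.0 + 1.2q = 150.5 - 2.7q → q* = 33.9744.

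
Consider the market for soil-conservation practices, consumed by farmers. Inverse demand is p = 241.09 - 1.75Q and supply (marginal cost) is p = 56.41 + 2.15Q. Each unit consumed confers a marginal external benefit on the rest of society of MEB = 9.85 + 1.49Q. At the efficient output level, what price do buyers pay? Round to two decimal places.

Social marginal benefit = demand + MEB = 250.94 - 0.26Q.
Set SMB = MC: 250.94 - 0.26Q = 56.41 + 2.15Q → Q* = 80.7178.
Consumer price on the demand curve at Q*: 241.09 − 1.75×80.7178 = 99.8339.

P = 99.83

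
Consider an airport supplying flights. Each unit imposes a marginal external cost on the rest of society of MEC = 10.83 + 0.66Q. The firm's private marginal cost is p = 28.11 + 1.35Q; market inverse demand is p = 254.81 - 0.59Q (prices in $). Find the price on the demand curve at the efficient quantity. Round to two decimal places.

P = $205.82

Social marginal cost = private MC + MEC = 38.94 + 2.01Q.
Set SMC = demand: 38.94 + 2.01Q = 254.81 - 0.59Q → Q* = 83.0269.
Consumer price on the demand curve at Q*: 254.81 − 0.59×83.0269 = 205.8241.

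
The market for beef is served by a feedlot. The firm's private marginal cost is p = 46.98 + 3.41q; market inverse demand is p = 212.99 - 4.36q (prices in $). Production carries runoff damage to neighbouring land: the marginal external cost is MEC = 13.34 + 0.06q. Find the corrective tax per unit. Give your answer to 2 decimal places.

tax = $14.51 per unit

Social marginal cost = private MC + MEC = 60.32 + 3.47q.
Set SMC = demand: 60.32 + 3.47q = 212.99 - 4.36q → q* = 19.4981.
The Pigouvian tax equals MEC at q*: 13.34 + 0.06×19.4981 = 14.5099.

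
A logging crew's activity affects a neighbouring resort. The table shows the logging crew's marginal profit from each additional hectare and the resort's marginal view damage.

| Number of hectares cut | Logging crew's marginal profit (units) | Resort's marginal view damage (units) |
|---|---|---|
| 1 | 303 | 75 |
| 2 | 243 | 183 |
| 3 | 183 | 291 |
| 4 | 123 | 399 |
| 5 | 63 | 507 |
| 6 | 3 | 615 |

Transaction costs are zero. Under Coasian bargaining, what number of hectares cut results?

Bargaining reaches the level where marginal profit last exceeds marginal view damage.
That holds through level 2 (243 ≥ 183) but not at 3 (183 < 291).

2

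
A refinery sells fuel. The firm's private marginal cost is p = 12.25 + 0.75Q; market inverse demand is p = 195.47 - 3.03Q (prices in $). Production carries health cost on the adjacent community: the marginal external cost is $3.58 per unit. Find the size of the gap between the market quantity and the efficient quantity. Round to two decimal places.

Market equilibrium (private): 12.25 + 0.75Q = 195.47 - 3.03Q → Q_m = 48.4709.
Social marginal cost = private MC + MEC = 15.83 + 0.75Q.
Set SMC = demand: 15.83 + 0.75Q = 195.47 - 3.03Q → Q* = 47.5238.
Gap = |48.4709 − 47.5238| = 0.9471.

0.95 units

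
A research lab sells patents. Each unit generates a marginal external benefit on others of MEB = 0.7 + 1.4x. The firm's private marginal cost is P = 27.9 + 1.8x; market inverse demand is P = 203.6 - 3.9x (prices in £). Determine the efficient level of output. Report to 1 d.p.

Social marginal cost = private MC − MEB = 27.2 + 0.4x.
Set SMC = demand: 27.2 + 0.4x = 203.6 - 3.9x → x* = 41.0233.

x* = 41.0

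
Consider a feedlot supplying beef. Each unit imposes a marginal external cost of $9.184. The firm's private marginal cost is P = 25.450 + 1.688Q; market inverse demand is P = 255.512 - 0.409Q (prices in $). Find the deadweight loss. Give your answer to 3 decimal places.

Market equilibrium (private): 25.450 + 1.688Q = 255.512 - 0.409Q → Q_m = 109.7101.
Social marginal cost = private MC + MEC = 34.634 + 1.688Q.
Set SMC = demand: 34.634 + 1.688Q = 255.512 - 0.409Q → Q* = 105.3305.
Between Q* and Q_m the wedge SMC − demand runs linearly from 0 to MEC(Q_m), so the loss is a triangle.
DWL = ½ × 4.3796 × 9.1840 = 20.1111.

DWL = $20.111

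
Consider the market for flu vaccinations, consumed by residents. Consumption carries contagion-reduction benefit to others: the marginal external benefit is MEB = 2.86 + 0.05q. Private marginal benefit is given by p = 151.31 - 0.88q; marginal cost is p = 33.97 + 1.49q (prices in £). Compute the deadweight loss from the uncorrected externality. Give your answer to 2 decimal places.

DWL = £6.14

Market equilibrium (private): 33.97 + 1.49q = 151.31 - 0.88q → q_m = 49.5105.
Social marginal benefit = demand + MEB = 154.17 - 0.83q.
Set SMB = MC: 154.17 - 0.83q = 33.97 + 1.49q → q* = 51.8103.
The loss is the area between SMB and MC from q* to q_m; with linear curves that's a triangle of height MEB(q_m).
DWL = ½ × 2.2998 × 5.3355 = 6.1353.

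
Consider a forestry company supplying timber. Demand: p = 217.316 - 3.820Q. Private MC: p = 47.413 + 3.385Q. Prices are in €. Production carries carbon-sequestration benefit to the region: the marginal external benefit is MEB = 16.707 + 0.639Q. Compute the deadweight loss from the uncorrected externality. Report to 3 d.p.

Market equilibrium (private): 47.413 + 3.385Q = 217.316 - 3.820Q → Q_m = 23.5813.
Social marginal cost = private MC − MEB = 30.706 + 2.746Q.
Set SMC = demand: 30.706 + 2.746Q = 217.316 - 3.820Q → Q* = 28.4207.
Height of the DWL triangle at Q_m is demand(Q_m) − SMC(Q_m) = MEB(Q_m) = 31.7754.
DWL = ½ × 4.8394 × 31.7754 = 76.8869.

DWL = €76.887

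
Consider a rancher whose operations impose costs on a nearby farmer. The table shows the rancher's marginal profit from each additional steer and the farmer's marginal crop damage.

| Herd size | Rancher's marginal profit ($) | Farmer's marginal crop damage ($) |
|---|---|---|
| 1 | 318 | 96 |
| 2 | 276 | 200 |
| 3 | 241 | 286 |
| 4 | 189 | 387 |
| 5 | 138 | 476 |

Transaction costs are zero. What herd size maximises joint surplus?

2

Bargaining reaches the level where marginal profit last exceeds marginal crop damage.
That holds through level 2 (276 ≥ 200) but not at 3 (241 < 286).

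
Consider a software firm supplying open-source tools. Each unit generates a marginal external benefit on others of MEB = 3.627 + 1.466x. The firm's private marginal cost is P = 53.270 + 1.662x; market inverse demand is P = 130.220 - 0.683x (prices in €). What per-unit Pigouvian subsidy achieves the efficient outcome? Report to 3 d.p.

subsidy = €138.014 per unit

Social marginal cost = private MC − MEB = 49.643 + 0.196x.
Set SMC = demand: 49.643 + 0.196x = 130.220 - 0.683x → x* = 91.6689.
The Pigouvian subsidy equals MEB at x*: 3.627 + 1.466×91.6689 = 138.0136.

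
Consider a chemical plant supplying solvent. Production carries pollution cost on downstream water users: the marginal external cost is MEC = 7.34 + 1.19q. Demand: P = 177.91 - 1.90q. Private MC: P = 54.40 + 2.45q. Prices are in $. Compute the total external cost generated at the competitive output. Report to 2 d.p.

Market equilibrium (private): 54.40 + 2.45q = 177.91 - 1.90q → q_m = 28.3931.
Total external cost = ∫₀^{q_m} (7.34 + 1.19q) dq = 7.34×28.3931 + ½×1.19×28.3931² = 688.0754.

$688.08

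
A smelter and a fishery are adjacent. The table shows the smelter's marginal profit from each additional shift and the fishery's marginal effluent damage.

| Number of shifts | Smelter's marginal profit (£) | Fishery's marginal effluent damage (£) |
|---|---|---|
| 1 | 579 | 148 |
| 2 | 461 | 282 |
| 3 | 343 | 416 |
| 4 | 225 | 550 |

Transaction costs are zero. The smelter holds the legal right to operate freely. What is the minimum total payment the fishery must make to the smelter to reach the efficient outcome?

Left alone the smelter would choose level 4 (marginal profit stays positive).
Efficient level: k* = 2 (marginal profit ≥ marginal effluent damage through 2).
The fishery must at least cover the smelter's forgone profit from cutting 4→2: 343 + 225 = 568.

£568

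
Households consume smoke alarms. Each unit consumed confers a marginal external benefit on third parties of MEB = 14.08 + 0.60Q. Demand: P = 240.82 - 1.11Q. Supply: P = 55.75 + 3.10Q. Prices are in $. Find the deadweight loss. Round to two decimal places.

Market equilibrium (private): 55.75 + 3.10Q = 240.82 - 1.11Q → Q_m = 43.9596.
Social marginal benefit = demand + MEB = 254.90 - 0.51Q.
Set SMB = MC: 254.90 - 0.51Q = 55.75 + 3.10Q → Q* = 55.1662.
The loss is the area between SMB and MC from Q* to Q_m; with linear curves that's a triangle of height MEB(Q_m).
DWL = ½ × 11.2066 × 40.4558 = 226.6860.

DWL = $226.69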